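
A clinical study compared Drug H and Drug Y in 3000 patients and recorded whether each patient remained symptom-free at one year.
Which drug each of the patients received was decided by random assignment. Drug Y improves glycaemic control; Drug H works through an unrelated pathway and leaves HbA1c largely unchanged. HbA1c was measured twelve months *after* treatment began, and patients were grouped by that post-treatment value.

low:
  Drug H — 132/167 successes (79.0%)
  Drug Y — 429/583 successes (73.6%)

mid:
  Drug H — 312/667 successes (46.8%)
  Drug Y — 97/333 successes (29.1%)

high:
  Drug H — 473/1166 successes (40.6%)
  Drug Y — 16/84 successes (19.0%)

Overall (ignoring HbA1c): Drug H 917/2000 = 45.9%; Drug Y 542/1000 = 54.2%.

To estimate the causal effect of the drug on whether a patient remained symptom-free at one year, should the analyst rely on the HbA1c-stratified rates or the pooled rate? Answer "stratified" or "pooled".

pooled

Stratifying would compare drugs among patients the drugs themselves sorted into HbA1c groups — a form of selection on an intermediate. The unconditioned pooled rates give the total causal effect.
Pooled: Drug H 45.9% vs Drug Y 54.2%; Drug Y is higher overall.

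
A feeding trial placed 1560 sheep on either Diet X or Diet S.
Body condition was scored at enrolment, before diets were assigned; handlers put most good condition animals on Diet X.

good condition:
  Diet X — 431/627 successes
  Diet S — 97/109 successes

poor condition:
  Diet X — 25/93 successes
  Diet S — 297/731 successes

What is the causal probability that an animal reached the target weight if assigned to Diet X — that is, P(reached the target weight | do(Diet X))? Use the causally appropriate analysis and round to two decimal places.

0.47

Starting body condition is set before the diet has any effect — it is not caused by the diet — and it independently drives the outcome. That makes it a confounder, so the causal comparison is within starting body condition levels.
Standardising Diet X to the population starting body condition mix: 0.472·431/627 + 0.528·25/93 = 0.466.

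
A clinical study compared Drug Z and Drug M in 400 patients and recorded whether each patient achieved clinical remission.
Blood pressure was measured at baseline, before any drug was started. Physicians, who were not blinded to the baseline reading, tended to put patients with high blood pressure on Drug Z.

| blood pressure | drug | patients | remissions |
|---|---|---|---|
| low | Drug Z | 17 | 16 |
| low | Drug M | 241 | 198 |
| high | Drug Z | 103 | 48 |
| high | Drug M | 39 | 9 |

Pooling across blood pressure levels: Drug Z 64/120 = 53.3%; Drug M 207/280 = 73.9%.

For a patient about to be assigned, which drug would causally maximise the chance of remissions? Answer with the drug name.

Drug Z

The imbalance in blood pressure arose from how patients were allocated, not from anything the drug did; and blood pressure independently affects the outcome. The pooled gap is confounded — condition on blood pressure.
Within each level — low: 94.1% vs 82.2%; high: 46.6% vs 23.1% — Drug Z is higher every time.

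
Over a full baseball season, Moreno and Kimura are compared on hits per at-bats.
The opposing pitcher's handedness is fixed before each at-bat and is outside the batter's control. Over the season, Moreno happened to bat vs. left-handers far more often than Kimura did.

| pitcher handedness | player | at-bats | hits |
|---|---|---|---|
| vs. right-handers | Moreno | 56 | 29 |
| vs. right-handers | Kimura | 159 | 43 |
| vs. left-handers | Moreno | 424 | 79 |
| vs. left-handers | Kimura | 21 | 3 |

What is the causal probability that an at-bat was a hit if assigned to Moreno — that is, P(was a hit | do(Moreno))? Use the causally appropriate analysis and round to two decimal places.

Pitcher handedness differs across players for reasons unrelated to any effect of the player itself, and it separately predicts the outcome — a classic confounder. We must compare within pitcher handedness levels.
Standardising Moreno to the population pitcher handedness mix: 0.326·29/56 + 0.674·79/424 = 0.294.

0.29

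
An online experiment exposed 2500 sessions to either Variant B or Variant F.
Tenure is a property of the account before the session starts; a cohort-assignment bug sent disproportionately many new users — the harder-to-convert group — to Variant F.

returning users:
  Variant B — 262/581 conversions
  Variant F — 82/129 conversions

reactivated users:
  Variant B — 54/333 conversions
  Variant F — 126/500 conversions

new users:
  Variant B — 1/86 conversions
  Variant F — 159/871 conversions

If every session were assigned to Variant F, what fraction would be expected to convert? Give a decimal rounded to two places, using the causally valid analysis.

0.33

The stratified and pooled comparisons disagree (Variant F wins within each user tenure; Variant B wins overall), so the answer turns on the causal role of user tenure.
User tenure differs across variants for reasons unrelated to any effect of the variant itself, and it separately predicts the outcome — a classic confounder. We must compare within user tenure levels.
Standardising Variant F to the population user tenure mix: 0.284·82/129 + 0.333·126/500 + 0.383·159/871 = 0.334.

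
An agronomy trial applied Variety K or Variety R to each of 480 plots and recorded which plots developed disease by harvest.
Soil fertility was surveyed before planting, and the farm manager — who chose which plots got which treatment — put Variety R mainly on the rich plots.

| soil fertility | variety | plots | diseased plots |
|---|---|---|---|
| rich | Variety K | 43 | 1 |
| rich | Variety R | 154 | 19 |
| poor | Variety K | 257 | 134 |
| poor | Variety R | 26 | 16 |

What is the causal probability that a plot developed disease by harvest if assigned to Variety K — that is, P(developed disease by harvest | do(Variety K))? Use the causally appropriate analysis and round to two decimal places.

0.32

Nothing the variety does changes soil fertility; the imbalance is an allocation artefact. With soil fertility also predicting the outcome, the pooled figure is confounded, and the within-stratum comparison is the causal one.
Standardising Variety K to the population soil fertility mix: 0.410·1/43 + 0.590·134/257 = 0.317.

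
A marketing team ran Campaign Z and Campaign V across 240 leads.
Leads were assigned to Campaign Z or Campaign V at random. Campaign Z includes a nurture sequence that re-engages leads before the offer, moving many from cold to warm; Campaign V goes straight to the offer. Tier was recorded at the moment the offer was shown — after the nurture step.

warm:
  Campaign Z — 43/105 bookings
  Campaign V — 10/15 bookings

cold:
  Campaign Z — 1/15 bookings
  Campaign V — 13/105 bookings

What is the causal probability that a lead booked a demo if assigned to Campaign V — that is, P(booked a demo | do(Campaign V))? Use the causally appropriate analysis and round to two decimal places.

Engagement tier here is a post-treatment variable shaped by the campaign; conditioning on it would introduce bias rather than remove it. The overall comparison is the causal one.
So P(outcome | do(Campaign V)) is just the pooled rate for Campaign V: 23/120 = 0.192.

0.19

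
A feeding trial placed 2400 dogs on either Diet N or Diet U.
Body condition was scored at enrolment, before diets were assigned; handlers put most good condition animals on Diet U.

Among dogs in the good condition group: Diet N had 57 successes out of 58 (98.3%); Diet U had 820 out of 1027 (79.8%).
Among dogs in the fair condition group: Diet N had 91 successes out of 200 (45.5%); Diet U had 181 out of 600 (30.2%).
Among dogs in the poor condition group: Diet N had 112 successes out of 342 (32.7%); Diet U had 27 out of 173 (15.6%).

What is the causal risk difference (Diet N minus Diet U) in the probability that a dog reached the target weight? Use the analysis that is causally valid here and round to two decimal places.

+0.17

Diet N is higher inside every starting body condition stratum but Diet U is higher in aggregate. Whether to stratify depends on how starting body condition relates to the diet.
Starting body condition is set before the diet has any effect — it is not caused by the diet — and it independently drives the outcome. That makes it a confounder, so the causal comparison is within starting body condition levels.
Adjusting over the population distribution of starting body condition: 0.452·(0.983−0.798) + 0.333·(0.455−0.302) + 0.215·(0.327−0.156) = +0.171.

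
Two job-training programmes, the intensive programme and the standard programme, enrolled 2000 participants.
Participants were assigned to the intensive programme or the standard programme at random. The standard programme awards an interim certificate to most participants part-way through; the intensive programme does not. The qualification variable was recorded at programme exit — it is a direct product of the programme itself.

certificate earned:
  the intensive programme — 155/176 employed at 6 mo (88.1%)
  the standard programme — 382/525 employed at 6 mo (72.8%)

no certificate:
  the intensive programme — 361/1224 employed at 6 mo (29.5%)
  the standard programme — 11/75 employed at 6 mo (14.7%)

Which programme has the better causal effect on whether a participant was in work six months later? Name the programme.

the standard programme

Stratifying would compare programmes among participants the programmes themselves sorted into qualification attained during the programme groups — a form of selection on an intermediate. The unconditioned pooled rates give the total causal effect.
Pooled: the intensive programme 36.9% vs the standard programme 65.5%; the standard programme is higher overall.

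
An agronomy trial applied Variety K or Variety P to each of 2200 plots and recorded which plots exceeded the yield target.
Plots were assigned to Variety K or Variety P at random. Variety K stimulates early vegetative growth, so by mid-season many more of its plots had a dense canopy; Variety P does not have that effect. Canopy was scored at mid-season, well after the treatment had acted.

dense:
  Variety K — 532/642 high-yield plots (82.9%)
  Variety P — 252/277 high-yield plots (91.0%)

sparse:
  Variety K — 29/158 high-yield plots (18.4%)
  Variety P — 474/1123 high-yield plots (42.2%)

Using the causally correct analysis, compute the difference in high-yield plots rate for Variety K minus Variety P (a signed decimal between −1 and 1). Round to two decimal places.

+0.18

Within every mid-season canopy level Variety P has the higher rate, yet pooled Variety K does — Simpson's reversal.
Mid-season canopy here is a post-treatment variable shaped by the variety; conditioning on it would introduce bias rather than remove it. The overall comparison is the causal one.
The causal difference is the pooled difference: 0.701 − 0.519 = +0.183.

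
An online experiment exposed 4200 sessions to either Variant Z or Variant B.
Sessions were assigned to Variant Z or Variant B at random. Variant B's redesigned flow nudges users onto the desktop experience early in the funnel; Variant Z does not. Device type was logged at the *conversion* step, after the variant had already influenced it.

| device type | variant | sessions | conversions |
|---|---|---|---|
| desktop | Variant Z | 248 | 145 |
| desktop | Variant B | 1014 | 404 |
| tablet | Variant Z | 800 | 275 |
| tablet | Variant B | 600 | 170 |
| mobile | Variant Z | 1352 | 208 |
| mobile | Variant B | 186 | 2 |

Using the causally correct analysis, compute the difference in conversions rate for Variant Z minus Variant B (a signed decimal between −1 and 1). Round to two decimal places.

-0.06

The stratified and pooled comparisons disagree (Variant Z wins within each device type; Variant B wins overall), so the answer turns on the causal role of device type.
Device type lies on the pathway variant → device type → outcome, so adjusting for it blocks the indirect effect. For the total causal effect of variant, use the unadjusted pooled rates.
The causal difference is the pooled difference: 0.262 − 0.320 = -0.058.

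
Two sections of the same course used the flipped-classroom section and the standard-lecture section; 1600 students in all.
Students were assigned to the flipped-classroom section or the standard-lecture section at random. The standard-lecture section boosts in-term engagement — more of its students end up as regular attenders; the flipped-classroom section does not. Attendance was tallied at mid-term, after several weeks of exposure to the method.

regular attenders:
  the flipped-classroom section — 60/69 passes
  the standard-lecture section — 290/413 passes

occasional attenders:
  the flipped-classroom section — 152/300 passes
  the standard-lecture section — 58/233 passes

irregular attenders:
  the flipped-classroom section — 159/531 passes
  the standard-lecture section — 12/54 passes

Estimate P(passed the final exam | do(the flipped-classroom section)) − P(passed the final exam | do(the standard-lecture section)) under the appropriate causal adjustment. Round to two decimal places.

the flipped-classroom section is higher inside every mid-term attendance stratum but the standard-lecture section is higher in aggregate. Whether to stratify depends on how mid-term attendance relates to the teaching method.
Mid-term attendance here is a post-treatment variable shaped by the teaching method; conditioning on it would introduce bias rather than remove it. The overall comparison is the causal one.
The causal difference is the pooled difference: 0.412 − 0.514 = -0.102.

-0.10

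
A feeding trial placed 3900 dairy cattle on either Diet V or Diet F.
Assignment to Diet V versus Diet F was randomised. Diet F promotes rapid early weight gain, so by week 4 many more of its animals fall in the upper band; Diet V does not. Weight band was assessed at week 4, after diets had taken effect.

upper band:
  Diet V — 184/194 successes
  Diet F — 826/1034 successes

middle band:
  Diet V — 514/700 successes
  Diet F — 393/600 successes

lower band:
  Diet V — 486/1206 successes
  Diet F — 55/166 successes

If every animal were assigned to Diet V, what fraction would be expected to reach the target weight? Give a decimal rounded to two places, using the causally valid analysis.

0.56

The stratified and pooled comparisons disagree (Diet V wins within each week-4 weight band; Diet F wins overall), so the answer turns on the causal role of week-4 weight band.
Week-4 weight band is downstream of the diet. One should not condition on a consequence of treatment, so the overall rates are the right comparison.
So P(outcome | do(Diet V)) is just the pooled rate for Diet V: 1184/2100 = 0.564.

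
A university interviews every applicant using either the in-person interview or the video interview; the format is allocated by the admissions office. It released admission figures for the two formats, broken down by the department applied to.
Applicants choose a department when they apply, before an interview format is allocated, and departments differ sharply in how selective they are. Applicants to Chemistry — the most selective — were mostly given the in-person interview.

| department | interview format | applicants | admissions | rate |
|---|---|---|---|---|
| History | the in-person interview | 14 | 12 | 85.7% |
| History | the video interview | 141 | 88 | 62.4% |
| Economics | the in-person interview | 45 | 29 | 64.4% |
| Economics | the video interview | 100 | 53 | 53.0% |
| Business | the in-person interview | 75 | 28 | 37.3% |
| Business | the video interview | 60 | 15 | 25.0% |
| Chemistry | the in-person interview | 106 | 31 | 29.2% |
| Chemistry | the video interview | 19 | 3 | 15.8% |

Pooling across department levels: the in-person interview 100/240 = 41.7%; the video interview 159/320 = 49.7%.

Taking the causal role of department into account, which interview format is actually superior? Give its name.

Since department is a pre-existing factor (not a product of the interview format) and it affects the outcome on its own, it is a confounder. The stratified rates, not the pooled rate, identify the causal effect.
Within each level — History: 85.7% vs 62.4%; Economics: 64.4% vs 53.0%; Business: 37.3% vs 25.0%; Chemistry: 29.2% vs 15.8% — the in-person interview is higher every time.

the in-person interview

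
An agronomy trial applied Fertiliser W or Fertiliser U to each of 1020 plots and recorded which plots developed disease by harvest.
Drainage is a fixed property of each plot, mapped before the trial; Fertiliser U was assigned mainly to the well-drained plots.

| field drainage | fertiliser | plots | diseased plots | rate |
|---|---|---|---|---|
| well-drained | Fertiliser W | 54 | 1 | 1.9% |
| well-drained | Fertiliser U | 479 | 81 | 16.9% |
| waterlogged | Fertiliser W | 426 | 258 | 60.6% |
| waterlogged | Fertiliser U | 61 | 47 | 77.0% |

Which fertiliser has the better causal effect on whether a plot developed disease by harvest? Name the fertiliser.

The field drainage-specific comparison favours Fertiliser W throughout, but the pooled figures favour Fertiliser U. The question is whether to condition on field drainage.
Since field drainage is a pre-existing factor (not a product of the fertiliser) and it affects the outcome on its own, it is a confounder. The stratified rates, not the pooled rate, identify the causal effect.
Within each level — well-drained: 1.9% vs 16.9%; waterlogged: 60.6% vs 77.0% — Fertiliser W is lower every time.

Fertiliser W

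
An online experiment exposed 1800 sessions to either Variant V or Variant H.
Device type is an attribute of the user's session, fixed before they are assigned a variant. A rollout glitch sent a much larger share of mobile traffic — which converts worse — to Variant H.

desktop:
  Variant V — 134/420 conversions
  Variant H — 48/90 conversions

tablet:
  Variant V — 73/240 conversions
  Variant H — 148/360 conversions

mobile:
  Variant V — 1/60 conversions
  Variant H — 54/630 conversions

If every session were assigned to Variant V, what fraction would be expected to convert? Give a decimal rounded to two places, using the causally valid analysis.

Device type is set before the variant has any effect — it is not caused by the variant — and it independently drives the outcome. That makes it a confounder, so the causal comparison is within device type levels.
Standardising Variant V to the population device type mix: 0.283·134/420 + 0.333·73/240 + 0.383·1/60 = 0.198.

0.20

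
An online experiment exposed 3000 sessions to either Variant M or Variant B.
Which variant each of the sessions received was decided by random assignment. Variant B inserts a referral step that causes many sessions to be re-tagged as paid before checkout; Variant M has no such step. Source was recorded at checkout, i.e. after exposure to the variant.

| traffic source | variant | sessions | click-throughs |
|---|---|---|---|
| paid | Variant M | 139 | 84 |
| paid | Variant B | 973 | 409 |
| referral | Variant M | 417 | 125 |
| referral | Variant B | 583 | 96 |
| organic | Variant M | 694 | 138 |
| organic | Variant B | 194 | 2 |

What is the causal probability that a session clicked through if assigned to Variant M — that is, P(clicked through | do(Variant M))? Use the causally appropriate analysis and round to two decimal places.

The stratified and pooled comparisons disagree (Variant M wins within each traffic source; Variant B wins overall), so the answer turns on the causal role of traffic source.
Stratifying would compare variants among sessions the variants themselves sorted into traffic source groups — a form of selection on an intermediate. The unconditioned pooled rates give the total causal effect.
So P(outcome | do(Variant M)) is just the pooled rate for Variant M: 347/1250 = 0.278.

0.28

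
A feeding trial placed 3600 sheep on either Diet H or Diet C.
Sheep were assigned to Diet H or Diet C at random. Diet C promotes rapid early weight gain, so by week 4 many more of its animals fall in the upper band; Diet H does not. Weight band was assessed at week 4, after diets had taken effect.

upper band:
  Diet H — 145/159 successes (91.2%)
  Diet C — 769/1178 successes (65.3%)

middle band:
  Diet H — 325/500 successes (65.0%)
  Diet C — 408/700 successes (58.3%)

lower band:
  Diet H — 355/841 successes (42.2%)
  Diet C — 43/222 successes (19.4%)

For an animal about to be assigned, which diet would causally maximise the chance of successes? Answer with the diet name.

Diet C

Because the diet influences week-4 weight band, week-4 weight band is a post-treatment mediator, not a confounder. Stratifying on it would bias the estimate; the causal effect is the crude pooled difference.
Pooled: Diet H 55.0% vs Diet C 58.1%; Diet C is higher overall.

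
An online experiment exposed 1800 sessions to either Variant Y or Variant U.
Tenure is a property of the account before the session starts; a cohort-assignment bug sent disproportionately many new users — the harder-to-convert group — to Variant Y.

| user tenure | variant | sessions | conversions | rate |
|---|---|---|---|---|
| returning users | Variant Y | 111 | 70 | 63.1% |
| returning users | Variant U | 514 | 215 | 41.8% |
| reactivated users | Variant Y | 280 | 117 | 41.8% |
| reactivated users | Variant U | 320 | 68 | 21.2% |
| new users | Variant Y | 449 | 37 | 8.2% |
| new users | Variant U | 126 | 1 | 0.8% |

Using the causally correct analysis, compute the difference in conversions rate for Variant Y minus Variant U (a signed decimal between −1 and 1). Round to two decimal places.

Here user tenure is a common cause — it drives both which variant a case falls under and the outcome. The crude comparison mixes populations; the stratum-specific rates are the causally relevant ones.
Adjusting over the population distribution of user tenure: 0.347·(0.631−0.418) + 0.333·(0.418−0.212) + 0.319·(0.082−0.008) = +0.166.

+0.17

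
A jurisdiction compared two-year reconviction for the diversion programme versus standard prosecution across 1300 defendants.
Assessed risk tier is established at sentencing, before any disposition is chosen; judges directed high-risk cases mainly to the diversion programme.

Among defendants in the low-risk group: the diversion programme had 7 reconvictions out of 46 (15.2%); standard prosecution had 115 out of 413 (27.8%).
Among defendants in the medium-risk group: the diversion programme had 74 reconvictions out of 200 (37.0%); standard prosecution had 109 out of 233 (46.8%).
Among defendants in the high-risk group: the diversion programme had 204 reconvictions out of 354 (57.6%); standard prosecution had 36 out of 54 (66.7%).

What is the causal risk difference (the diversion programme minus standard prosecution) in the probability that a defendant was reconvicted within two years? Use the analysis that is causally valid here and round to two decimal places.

the diversion programme is lower inside every assessed risk tier stratum but standard prosecution is lower in aggregate. Whether to stratify depends on how assessed risk tier relates to the disposition.
Nothing the disposition does changes assessed risk tier; the imbalance is an allocation artefact. With assessed risk tier also predicting the outcome, the pooled figure is confounded, and the within-stratum comparison is the causal one.
Adjusting over the population distribution of assessed risk tier: 0.353·(0.152−0.278) + 0.333·(0.370−0.468) + 0.314·(0.576−0.667) = -0.106.

-0.11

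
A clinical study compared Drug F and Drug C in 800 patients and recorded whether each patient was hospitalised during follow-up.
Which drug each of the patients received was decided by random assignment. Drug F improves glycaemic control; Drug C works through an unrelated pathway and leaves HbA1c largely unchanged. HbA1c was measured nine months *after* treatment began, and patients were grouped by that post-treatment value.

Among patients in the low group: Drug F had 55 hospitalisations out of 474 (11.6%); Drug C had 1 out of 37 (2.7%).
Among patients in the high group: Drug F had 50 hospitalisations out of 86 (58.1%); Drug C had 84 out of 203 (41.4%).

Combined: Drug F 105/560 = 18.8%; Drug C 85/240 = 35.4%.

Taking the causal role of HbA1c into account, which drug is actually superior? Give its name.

Within every HbA1c level Drug C has the lower rate, yet pooled Drug F does — Simpson's reversal.
HbA1c is recorded after the drug and is itself shifted by it — it sits on the causal path from drug to outcome. Conditioning on a mediator would strip out part of the effect we want; the pooled comparison gives the total causal effect.
Pooled: Drug F 18.8% vs Drug C 35.4%; Drug F is lower overall.

Drug F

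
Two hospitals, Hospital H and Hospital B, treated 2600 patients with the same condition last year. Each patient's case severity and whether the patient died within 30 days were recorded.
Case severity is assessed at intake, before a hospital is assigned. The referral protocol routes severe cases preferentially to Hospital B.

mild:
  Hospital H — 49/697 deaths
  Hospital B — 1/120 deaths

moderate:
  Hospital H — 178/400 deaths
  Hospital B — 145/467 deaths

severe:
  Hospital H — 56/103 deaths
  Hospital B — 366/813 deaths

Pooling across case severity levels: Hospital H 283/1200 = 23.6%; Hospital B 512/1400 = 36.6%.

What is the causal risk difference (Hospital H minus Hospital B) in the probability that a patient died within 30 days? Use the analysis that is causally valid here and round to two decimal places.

Case severity is set before the hospital has any effect — it is not caused by the hospital — and it independently drives the outcome. That makes it a confounder, so the causal comparison is within case severity levels.
Adjusting over the population distribution of case severity: 0.314·(0.070−0.008) + 0.333·(0.445−0.310) + 0.352·(0.544−0.450) = +0.097.

+0.10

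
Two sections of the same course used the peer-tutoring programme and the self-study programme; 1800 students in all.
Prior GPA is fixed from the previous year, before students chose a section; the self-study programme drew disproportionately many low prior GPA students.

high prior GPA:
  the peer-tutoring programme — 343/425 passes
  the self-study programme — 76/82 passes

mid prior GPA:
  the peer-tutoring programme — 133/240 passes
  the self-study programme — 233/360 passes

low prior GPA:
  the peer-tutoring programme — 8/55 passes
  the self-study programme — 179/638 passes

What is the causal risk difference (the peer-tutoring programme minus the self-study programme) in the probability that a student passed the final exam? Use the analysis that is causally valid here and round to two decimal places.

The prior GPA band-specific comparison favours the self-study programme throughout, but the pooled figures favour the peer-tutoring programme. The question is whether to condition on prior GPA band.
Since prior GPA band is a pre-existing factor (not a product of the teaching method) and it affects the outcome on its own, it is a confounder. The stratified rates, not the pooled rate, identify the causal effect.
Adjusting over the population distribution of prior GPA band: 0.282·(0.807−0.927) + 0.333·(0.554−0.647) + 0.385·(0.145−0.281) = -0.117.

-0.12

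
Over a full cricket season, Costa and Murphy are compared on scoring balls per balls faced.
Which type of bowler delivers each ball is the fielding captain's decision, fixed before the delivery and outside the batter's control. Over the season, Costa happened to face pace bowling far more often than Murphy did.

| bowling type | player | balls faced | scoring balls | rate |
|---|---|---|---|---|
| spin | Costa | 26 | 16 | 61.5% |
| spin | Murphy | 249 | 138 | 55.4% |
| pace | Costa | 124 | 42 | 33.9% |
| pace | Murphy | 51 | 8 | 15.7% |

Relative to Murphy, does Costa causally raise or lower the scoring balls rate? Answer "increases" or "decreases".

Here bowling type is a common cause — it drives both which player a case falls under and the outcome. The crude comparison mixes populations; the stratum-specific rates are the causally relevant ones.
Within each level — spin: 61.5% vs 55.4%; pace: 33.9% vs 15.7% — Costa is higher every time.

increases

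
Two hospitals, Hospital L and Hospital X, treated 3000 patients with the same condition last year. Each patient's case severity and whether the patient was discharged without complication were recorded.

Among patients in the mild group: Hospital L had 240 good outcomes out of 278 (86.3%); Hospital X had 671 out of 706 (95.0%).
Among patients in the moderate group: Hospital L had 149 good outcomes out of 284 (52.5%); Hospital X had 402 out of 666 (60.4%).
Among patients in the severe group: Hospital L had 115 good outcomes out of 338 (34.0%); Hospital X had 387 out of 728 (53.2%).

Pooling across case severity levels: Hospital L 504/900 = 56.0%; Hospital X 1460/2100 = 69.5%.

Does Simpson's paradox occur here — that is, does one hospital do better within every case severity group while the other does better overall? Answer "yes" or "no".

Within each case severity level (mild 86.3% vs 95.0%; moderate 52.5% vs 60.4%; severe 34.0% vs 53.2%), Hospital X has the higher rate every time. Pooled: 56.0% vs 69.5% — Hospital X has the higher rate overall. They agree.

no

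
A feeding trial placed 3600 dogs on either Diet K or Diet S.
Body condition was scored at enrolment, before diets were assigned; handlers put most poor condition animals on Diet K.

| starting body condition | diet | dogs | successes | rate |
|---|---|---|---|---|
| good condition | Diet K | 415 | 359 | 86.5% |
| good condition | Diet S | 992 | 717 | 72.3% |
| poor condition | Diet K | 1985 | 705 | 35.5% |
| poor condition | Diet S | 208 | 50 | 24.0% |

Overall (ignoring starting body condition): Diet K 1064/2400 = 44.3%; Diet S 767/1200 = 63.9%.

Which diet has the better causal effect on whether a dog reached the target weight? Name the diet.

Diet K

Diet K is higher inside every starting body condition stratum but Diet S is higher in aggregate. Whether to stratify depends on how starting body condition relates to the diet.
Nothing the diet does changes starting body condition; the imbalance is an allocation artefact. With starting body condition also predicting the outcome, the pooled figure is confounded, and the within-stratum comparison is the causal one.
Within each level — good condition: 86.5% vs 72.3%; poor condition: 35.5% vs 24.0% — Diet K is higher every time.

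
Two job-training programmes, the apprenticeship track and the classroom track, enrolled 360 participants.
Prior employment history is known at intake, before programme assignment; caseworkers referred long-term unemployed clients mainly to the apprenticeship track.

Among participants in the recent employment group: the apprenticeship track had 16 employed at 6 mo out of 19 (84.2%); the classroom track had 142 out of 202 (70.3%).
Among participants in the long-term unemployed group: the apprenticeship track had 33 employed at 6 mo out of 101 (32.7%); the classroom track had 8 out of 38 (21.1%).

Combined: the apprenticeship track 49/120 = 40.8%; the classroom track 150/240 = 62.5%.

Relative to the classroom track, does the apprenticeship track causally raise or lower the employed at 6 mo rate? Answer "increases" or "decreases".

Here prior employment history is a common cause — it drives both which programme a case falls under and the outcome. The crude comparison mixes populations; the stratum-specific rates are the causally relevant ones.
Within each level — recent employment: 84.2% vs 70.3%; long-term unemployed: 32.7% vs 21.1% — the apprenticeship track is higher every time.

increases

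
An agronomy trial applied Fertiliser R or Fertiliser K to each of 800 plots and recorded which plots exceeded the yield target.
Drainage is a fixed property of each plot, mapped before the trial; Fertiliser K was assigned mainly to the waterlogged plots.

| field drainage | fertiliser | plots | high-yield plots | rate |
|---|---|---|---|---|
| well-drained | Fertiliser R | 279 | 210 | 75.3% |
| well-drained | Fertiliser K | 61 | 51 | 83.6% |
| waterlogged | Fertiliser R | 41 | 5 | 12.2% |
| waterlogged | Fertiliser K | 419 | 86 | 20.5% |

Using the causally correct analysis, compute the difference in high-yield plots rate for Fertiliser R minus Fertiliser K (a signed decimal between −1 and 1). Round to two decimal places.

-0.08

Field drainage satisfies the back-door criterion: it is not a descendant of the fertiliser, and it blocks the spurious path from fertiliser to outcome. Adjusting for it (i.e., using the within-field drainage rates) gives the causal effect.
Adjusting over the population distribution of field drainage: 0.425·(0.753−0.836) + 0.575·(0.122−0.205) = -0.083.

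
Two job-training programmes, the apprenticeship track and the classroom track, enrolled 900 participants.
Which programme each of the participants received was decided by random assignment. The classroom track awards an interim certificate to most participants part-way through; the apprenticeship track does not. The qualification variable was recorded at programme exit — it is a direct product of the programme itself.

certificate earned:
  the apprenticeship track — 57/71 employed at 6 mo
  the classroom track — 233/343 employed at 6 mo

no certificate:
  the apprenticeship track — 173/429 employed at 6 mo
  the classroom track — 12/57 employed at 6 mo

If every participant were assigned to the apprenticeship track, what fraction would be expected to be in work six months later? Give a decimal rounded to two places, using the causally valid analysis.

The distribution of qualification attained during the programme is itself part of what the programme does — it is an intermediate outcome. Holding it fixed would remove that part of the effect; the total effect is the pooled difference.
So P(outcome | do(the apprenticeship track)) is just the pooled rate for the apprenticeship track: 230/500 = 0.460.

0.46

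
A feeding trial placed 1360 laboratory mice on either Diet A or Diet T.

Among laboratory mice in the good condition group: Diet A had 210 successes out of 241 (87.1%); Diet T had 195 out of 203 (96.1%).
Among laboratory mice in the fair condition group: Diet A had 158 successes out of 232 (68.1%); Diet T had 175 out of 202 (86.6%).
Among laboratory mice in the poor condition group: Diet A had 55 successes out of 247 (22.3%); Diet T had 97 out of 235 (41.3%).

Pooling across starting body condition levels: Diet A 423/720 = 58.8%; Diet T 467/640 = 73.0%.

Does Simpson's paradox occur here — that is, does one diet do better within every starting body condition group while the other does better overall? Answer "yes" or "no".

no

Within each starting body condition level (good condition 87.1% vs 96.1%; fair condition 68.1% vs 86.6%; poor condition 22.3% vs 41.3%), Diet T has the higher rate every time. Pooled: 58.8% vs 73.0% — Diet T has the higher rate overall. They agree.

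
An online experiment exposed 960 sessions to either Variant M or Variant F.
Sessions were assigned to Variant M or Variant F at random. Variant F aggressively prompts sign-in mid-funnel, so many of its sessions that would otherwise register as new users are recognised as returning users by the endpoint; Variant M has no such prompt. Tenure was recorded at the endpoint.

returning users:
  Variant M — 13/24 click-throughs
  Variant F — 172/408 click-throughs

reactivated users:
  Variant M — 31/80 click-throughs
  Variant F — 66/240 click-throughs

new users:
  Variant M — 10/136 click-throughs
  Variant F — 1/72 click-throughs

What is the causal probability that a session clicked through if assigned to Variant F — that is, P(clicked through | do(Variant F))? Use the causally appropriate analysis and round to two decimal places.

0.33

Variant M is higher inside every user tenure stratum but Variant F is higher in aggregate. Whether to stratify depends on how user tenure relates to the variant.
Because the variant influences user tenure, user tenure is a post-treatment mediator, not a confounder. Stratifying on it would bias the estimate; the causal effect is the crude pooled difference.
So P(outcome | do(Variant F)) is just the pooled rate for Variant F: 239/720 = 0.332.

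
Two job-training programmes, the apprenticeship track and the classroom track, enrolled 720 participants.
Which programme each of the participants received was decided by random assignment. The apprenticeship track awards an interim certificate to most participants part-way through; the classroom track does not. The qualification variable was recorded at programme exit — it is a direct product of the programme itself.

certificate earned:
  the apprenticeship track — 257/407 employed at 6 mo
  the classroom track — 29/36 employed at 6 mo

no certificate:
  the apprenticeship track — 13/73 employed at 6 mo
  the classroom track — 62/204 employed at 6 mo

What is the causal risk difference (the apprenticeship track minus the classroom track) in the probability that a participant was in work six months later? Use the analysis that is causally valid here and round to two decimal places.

Qualification attained during the programme here is a post-treatment variable shaped by the programme; conditioning on it would introduce bias rather than remove it. The overall comparison is the causal one.
The causal difference is the pooled difference: 0.562 − 0.379 = +0.183.

+0.18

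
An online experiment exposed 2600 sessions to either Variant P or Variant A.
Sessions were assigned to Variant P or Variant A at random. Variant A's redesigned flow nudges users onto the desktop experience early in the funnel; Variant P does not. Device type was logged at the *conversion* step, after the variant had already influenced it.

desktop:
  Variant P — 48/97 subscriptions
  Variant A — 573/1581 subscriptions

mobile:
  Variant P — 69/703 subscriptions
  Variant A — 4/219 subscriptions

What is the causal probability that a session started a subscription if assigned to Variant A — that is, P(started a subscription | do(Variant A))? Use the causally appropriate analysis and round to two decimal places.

0.32

The stratified and pooled comparisons disagree (Variant P wins within each device type; Variant A wins overall), so the answer turns on the causal role of device type.
The distribution of device type is itself part of what the variant does — it is an intermediate outcome. Holding it fixed would remove that part of the effect; the total effect is the pooled difference.
So P(outcome | do(Variant A)) is just the pooled rate for Variant A: 577/1800 = 0.321.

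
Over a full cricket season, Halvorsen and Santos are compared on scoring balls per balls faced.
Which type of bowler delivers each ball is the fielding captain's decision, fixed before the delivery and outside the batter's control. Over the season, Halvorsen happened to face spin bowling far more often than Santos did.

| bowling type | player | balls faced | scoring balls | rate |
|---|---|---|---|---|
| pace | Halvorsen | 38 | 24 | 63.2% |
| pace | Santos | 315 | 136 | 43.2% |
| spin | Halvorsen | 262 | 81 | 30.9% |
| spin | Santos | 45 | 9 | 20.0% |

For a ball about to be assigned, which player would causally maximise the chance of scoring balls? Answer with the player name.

Since bowling type is a pre-existing factor (not a product of the player) and it affects the outcome on its own, it is a confounder. The stratified rates, not the pooled rate, identify the causal effect.
Within each level — pace: 63.2% vs 43.2%; spin: 30.9% vs 20.0% — Halvorsen is higher every time.

Halvorsen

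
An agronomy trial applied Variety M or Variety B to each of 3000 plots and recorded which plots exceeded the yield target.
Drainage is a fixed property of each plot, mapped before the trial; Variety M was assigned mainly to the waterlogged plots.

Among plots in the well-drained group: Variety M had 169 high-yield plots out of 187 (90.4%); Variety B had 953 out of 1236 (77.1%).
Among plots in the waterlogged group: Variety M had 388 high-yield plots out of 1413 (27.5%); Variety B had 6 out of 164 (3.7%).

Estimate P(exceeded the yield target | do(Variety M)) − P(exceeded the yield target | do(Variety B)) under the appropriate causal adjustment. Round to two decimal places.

The stratified and pooled comparisons disagree (Variety M wins within each field drainage; Variety B wins overall), so the answer turns on the causal role of field drainage.
Nothing the variety does changes field drainage; the imbalance is an allocation artefact. With field drainage also predicting the outcome, the pooled figure is confounded, and the within-stratum comparison is the causal one.
Adjusting over the population distribution of field drainage: 0.474·(0.904−0.771) + 0.526·(0.275−0.037) = +0.188.

+0.19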